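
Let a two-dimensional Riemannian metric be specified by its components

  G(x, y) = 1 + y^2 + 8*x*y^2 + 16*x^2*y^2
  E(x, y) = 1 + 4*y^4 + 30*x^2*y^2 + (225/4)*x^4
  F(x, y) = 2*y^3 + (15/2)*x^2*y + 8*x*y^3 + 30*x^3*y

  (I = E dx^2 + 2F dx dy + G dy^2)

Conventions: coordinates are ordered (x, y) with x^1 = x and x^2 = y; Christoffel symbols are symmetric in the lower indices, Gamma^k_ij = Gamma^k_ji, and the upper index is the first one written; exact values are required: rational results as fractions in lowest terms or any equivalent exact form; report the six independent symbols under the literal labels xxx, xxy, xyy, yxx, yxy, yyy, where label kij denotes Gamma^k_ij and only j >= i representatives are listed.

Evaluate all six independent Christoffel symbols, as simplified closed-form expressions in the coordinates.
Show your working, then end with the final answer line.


E = 1 + 4*y^4 + 30*x^2*y^2 + (225/4)*x^4; F = 2*y^3 + (15/2)*x^2*y + 8*x*y^3 + 30*x^3*y; G = 1 + y^2 + 8*x*y^2 + 16*x^2*y^2
Gamma^k_ij = (1/2) g^{kl} (d_i g_jl + d_j g_il - d_l g_ij), with g^inv = (1/(EG-F^2)) [[G, -F], [-F, E]]
first partials: E_x = 60*x*y^2 + 225*x^3, E_y = 16*y^3 + 60*x^2*y, F_x = 15*x*y + 8*y^3 + 90*x^2*y, F_y = 6*y^2 + (15/2)*x^2 + 24*x*y^2 + 30*x^3, G_x = 8*y^2 + 32*x*y^2, G_y = 2*y + 16*x*y + 32*x^2*y
D = EG - F^2 = 1 + y^2 + 8*x*y^2 + 4*y^4 + 46*x^2*y^2 + (225/4)*x^4
expanded: Gamma^x_xx = (G E_x - 2F F_x + F E_y)/(2D), Gamma^x_xy = (G E_y - F G_x)/(2D), Gamma^x_yy = (2G F_y - G G_x - F G_y)/(2D), Gamma^y_xx = (2E F_x - E E_y - F E_x)/(2D), Gamma^y_xy = (E G_x - F E_y)/(2D), Gamma^y_yy = (E G_y - 2F F_y + F G_x)/(2D); substitute and cancel common factors

Answer: Gamma_xxx = (450*x^3 + 120*x*y^2)/(225*x^4 + 184*x^2*y^2 + 32*x*y^2 + 16*y^4 + 4*y^2 + 4), Gamma_xxy = (120*x^2*y + 32*y^3)/(225*x^4 + 184*x^2*y^2 + 32*x*y^2 + 16*y^4 + 4*y^2 + 4), Gamma_xyy = (120*x^3 + 30*x^2 + 32*x*y^2 + 8*y^2)/(225*x^4 + 184*x^2*y^2 + 32*x*y^2 + 16*y^4 + 4*y^2 + 4), Gamma_yxx = (240*x^2*y + 60*x*y)/(225*x^4 + 184*x^2*y^2 + 32*x*y^2 + 16*y^4 + 4*y^2 + 4), Gamma_yxy = (64*x*y^2 + 16*y^2)/(225*x^4 + 184*x^2*y^2 + 32*x*y^2 + 16*y^4 + 4*y^2 + 4), Gamma_yyy = (64*x^2*y + 32*x*y + 4*y)/(225*x^4 + 184*x^2*y^2 + 32*x*y^2 + 16*y^4 + 4*y^2 + 4)


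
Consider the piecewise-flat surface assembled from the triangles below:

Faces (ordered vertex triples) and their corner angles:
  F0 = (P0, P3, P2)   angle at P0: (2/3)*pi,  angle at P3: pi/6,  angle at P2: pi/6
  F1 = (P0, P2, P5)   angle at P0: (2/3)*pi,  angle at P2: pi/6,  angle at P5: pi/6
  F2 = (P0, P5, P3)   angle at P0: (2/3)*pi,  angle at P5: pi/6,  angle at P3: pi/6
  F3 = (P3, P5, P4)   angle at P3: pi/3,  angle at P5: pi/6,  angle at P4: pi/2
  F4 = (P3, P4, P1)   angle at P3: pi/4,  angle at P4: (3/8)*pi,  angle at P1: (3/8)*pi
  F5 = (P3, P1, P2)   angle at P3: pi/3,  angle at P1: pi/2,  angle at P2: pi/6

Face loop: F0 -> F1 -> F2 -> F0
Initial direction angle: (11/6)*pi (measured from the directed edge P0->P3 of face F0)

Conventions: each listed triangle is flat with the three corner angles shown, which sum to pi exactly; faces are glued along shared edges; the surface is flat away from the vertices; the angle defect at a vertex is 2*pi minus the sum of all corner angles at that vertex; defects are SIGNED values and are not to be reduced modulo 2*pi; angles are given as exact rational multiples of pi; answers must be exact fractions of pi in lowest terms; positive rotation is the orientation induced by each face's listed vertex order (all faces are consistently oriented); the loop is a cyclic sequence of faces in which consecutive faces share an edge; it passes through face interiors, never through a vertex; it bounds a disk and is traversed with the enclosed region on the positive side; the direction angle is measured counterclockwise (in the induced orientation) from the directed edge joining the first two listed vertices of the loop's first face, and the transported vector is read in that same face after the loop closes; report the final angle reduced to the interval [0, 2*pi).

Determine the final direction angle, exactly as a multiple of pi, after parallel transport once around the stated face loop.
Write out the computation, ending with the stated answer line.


enclosed vertex P0: corner angles sum to 2*pi, defect = 2*pi - 2*pi = 0
holonomy = initial angle + sum of enclosed defects (mod 2*pi), positive in the induced orientation
final angle = (11/6)*pi + 0 = (11/6)*pi (mod 2*pi)

Answer: final direction angle = (11/6)*pi


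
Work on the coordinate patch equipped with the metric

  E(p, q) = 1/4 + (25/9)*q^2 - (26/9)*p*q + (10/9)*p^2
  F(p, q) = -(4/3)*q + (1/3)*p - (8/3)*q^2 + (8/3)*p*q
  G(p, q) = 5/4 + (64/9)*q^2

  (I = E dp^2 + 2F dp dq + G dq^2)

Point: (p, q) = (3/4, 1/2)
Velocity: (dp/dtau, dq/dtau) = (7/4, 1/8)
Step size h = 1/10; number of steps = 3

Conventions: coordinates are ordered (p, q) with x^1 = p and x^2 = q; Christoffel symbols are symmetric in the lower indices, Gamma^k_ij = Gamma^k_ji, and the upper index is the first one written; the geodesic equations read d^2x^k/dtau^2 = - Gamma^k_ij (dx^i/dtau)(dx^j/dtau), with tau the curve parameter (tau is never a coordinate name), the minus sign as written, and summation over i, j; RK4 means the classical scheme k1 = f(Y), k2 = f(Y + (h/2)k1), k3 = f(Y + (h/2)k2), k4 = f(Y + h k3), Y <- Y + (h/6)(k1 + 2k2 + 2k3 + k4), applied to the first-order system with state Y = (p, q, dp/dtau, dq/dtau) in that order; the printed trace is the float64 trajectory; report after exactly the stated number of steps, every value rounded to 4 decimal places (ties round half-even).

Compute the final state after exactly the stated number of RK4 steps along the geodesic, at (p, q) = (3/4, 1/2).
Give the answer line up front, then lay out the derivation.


Answer: p = 1.2311, q = 0.4755, dp/dtau = 1.4715, dq/dtau = -0.2898

f(Y) = (dp/dtau, dq/dtau, -Gamma^p_ij Y'^i Y'^j, -Gamma^q_ij Y'^i Y'^j) with the Gammas evaluated at the stage position; h = 0.100000; intermediate values shown to 6 dp
step 0: p = 0.7500, q = 0.5000, dp/dtau = 1.7500, dq/dtau = 0.1250
step 1:
  k1: at (p, q) = (0.750000, 0.500000), (dp/dtau, dq/dtau) = (1.750000, 0.125000); Gamma_ppp = 0.307085, Gamma_ppq = 0.631551, Gamma_pqq = -3.931525, Gamma_qpp = 0.457993, Gamma_qpq = 0.017382, Gamma_qqq = 1.066105; k1 = (1.750000, 0.125000, -1.155320, -1.426867)
  k2: at (p, q) = (0.837500, 0.506250), (dp/dtau, dq/dtau) = (1.692234, 0.053657); Gamma_ppp = 0.338385, Gamma_ppq = 0.381199, Gamma_pqq = -3.608113, Gamma_qpp = 0.478252, Gamma_qpq = -0.006371, Gamma_qqq = 1.231991; k2 = (1.692234, 0.053657, -1.027854, -1.371938)
  k3: at (p, q) = (0.834612, 0.502683), (dp/dtau, dq/dtau) = (1.698607, 0.056403); Gamma_ppp = 0.342132, Gamma_ppq = 0.371946, Gamma_pqq = -3.608023, Gamma_qpp = 0.480792, Gamma_qpq = -0.006458, Gamma_qqq = 1.235851; k3 = (1.698607, 0.056403, -1.046932, -1.389908)
  k4: at (p, q) = (0.919861, 0.505640), (dp/dtau, dq/dtau) = (1.645307, -0.013991); Gamma_ppp = 0.351968, Gamma_ppq = 0.139260, Gamma_pqq = -3.305645, Gamma_qpp = 0.501490, Gamma_qpq = -0.008667, Gamma_qqq = 1.377688; k4 = (1.645307, -0.013991, -0.945731, -1.358219)
  Y <- Y + (h/6)(k1 + 2k2 + 2k3 + k4): p = 0.9196, q = 0.5055, dp/dtau = 1.6458, dq/dtau = -0.0135
step 2:
  k1: at (p, q) = (0.919616, 0.505519), (dp/dtau, dq/dtau) = (1.645823, -0.013480); Gamma_ppp = 0.352078, Gamma_ppq = 0.139323, Gamma_pqq = -3.306029, Gamma_qpp = 0.501541, Gamma_qpq = -0.008664, Gamma_qqq = 1.377586; k1 = (1.645823, -0.013480, -0.946902, -1.359174)
  k2: at (p, q) = (1.001908, 0.504845), (dp/dtau, dq/dtau) = (1.598478, -0.081438); Gamma_ppp = 0.343740, Gamma_ppq = -0.077798, Gamma_pqq = -3.019689, Gamma_qpp = 0.526058, Gamma_qpq = 0.008384, Gamma_qqq = 1.497700; k2 = (1.598478, -0.081438, -0.878530, -1.351899)
  k3: at (p, q) = (0.999540, 0.501447), (dp/dtau, dq/dtau) = (1.601896, -0.081075); Gamma_ppp = 0.346231, Gamma_ppq = -0.088533, Gamma_pqq = -3.011288, Gamma_qpp = 0.528927, Gamma_qpq = 0.009635, Gamma_qqq = 1.501431; k3 = (1.601896, -0.081075, -0.891656, -1.364631)
  k4: at (p, q) = (1.079806, 0.497411), (dp/dtau, dq/dtau) = (1.556657, -0.149943); Gamma_ppp = 0.320321, Gamma_ppq = -0.292799, Gamma_pqq = -2.727333, Gamma_qpp = 0.560734, Gamma_qpq = 0.045653, Gamma_qqq = 1.600603; k4 = (1.556657, -0.149943, -0.851561, -1.373435)
  Y <- Y + (h/6)(k1 + 2k2 + 2k3 + k4): p = 1.0797, q = 0.4974, dp/dtau = 1.5568, dq/dtau = -0.1496
step 3:
  k1: at (p, q) = (1.079670, 0.497378), (dp/dtau, dq/dtau) = (1.556842, -0.149574); Gamma_ppp = 0.320388, Gamma_ppq = -0.292660, Gamma_pqq = -2.727577, Gamma_qpp = 0.560723, Gamma_qpq = 0.045617, Gamma_qqq = 1.600517; k1 = (1.556842, -0.149574, -0.851820, -1.373621)
  k2: at (p, q) = (1.157512, 0.489899), (dp/dtau, dq/dtau) = (1.514251, -0.218255); Gamma_ppp = 0.278848, Gamma_ppq = -0.483519, Gamma_pqq = -2.443071, Gamma_qpp = 0.602776, Gamma_qpq = 0.098907, Gamma_qqq = 1.678004; k2 = (1.514251, -0.218255, -0.842610, -1.396695)
  k3: at (p, q) = (1.155383, 0.486465), (dp/dtau, dq/dtau) = (1.514712, -0.219409); Gamma_ppp = 0.279745, Gamma_ppq = -0.494399, Gamma_pqq = -2.427704, Gamma_qpp = 0.606625, Gamma_qpq = 0.101861, Gamma_qqq = 1.679693; k3 = (1.514712, -0.219409, -0.853582, -1.404967)
  k4: at (p, q) = (1.231141, 0.475437), (dp/dtau, dq/dtau) = (1.471484, -0.290071); Gamma_ppp = 0.222682, Gamma_ppq = -0.670838, Gamma_pqq = -2.132903, Gamma_qpp = 0.663277, Gamma_qpq = 0.172457, Gamma_qqq = 1.731524; k4 = (1.471484, -0.290071, -0.875374, -1.434642)
  Y <- Y + (h/6)(k1 + 2k2 + 2k3 + k4): p = 1.2311, q = 0.4755, dp/dtau = 1.4715, dq/dtau = -0.2898


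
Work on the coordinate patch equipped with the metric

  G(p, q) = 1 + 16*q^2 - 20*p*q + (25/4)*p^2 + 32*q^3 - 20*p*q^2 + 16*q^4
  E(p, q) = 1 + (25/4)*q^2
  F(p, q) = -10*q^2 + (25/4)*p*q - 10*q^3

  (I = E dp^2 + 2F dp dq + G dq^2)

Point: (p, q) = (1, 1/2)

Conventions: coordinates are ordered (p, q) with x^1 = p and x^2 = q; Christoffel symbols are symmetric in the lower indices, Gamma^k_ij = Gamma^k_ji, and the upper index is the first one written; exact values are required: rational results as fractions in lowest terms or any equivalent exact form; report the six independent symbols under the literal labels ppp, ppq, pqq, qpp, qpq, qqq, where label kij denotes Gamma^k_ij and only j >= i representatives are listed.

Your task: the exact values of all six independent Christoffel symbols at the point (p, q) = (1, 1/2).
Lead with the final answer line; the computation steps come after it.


Answer: Gamma_ppp = 0, Gamma_ppq = 10/9, Gamma_pqq = -32/9, Gamma_qpp = 0, Gamma_qpq = -4/9, Gamma_qqq = 64/45

E = 41/16, F = -5/8, G = 5/4 at the point
E_p = 0, E_q = 25/4, F_p = 25/8, F_q = -45/4, G_p = -5/2, G_q = 8
EG - F^2 = 45/16;  g^inv = (16/45) * [[5/4, 5/8], [5/8, 41/16]]
first-kind symbols [ij,l] = (1/2)(d_i g_jl + d_j g_il - d_l g_ij): [pp,p] = E_p/2 = 0, [pp,q] = F_p - E_q/2 = 0, [pq,p] = E_q/2 = 25/8, [pq,q] = G_p/2 = -5/4, [qq,p] = F_q - G_p/2 = -10, [qq,q] = G_q/2 = 4
Gamma^p_ij = (G*[ij,p] - F*[ij,q])/(EG - F^2), Gamma^q_ij = (E*[ij,q] - F*[ij,p])/(EG - F^2)


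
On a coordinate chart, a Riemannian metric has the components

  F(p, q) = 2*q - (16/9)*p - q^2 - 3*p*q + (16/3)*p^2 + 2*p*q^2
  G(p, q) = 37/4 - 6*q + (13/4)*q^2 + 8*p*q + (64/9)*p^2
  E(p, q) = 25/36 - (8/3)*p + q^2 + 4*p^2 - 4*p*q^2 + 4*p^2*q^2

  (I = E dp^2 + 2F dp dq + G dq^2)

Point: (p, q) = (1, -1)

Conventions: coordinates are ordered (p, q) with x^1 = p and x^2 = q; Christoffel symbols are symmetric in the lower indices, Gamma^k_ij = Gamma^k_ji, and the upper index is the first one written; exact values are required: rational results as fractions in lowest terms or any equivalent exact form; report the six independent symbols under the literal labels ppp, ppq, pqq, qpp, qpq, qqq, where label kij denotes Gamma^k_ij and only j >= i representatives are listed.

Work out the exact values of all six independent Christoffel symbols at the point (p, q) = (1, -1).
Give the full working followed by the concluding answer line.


E = 109/36, F = 50/9, G = 317/18 at the point
E_p = 28/3, E_q = -2, F_p = 125/9, F_q = -3, G_p = 56/9, G_q = -9/2
EG - F^2 = 539/24;  g^inv = (24/539) * [[317/18, -50/9], [-50/9, 109/36]]
first-kind symbols [ij,l] = (1/2)(d_i g_jl + d_j g_il - d_l g_ij): [pp,p] = E_p/2 = 14/3, [pp,q] = F_p - E_q/2 = 134/9, [pq,p] = E_q/2 = -1, [pq,q] = G_p/2 = 28/9, [qq,p] = F_q - G_p/2 = -55/9, [qq,q] = G_q/2 = -9/4
Gamma^p_ij = (G*[ij,p] - F*[ij,q])/(EG - F^2), Gamma^q_ij = (E*[ij,q] - F*[ij,p])/(EG - F^2)

Answer: Gamma_ppp = -344/14553, Gamma_ppq = -22612/14553, Gamma_pqq = -61640/14553, Gamma_qpp = 12412/14553, Gamma_qpq = 9704/14553, Gamma_qqq = 35171/29106


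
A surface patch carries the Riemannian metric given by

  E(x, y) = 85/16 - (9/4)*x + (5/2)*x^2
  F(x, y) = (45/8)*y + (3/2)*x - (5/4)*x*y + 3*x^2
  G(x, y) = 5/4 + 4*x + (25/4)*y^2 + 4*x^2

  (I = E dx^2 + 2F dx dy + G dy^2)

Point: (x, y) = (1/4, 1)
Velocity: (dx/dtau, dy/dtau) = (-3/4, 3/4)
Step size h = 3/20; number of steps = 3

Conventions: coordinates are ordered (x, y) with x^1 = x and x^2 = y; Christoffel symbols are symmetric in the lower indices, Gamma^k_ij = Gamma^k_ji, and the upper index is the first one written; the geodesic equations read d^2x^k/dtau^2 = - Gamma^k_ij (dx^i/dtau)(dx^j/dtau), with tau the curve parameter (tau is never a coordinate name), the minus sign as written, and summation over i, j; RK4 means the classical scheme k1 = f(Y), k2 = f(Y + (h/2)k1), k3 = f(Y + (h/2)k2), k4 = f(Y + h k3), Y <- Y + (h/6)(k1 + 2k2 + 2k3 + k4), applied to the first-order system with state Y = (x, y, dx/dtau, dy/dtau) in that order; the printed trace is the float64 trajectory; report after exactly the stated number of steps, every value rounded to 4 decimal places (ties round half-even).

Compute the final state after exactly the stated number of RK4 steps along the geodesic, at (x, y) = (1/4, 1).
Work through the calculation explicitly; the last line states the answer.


f(Y) = (dx/dtau, dy/dtau, -Gamma^x_ij Y'^i Y'^j, -Gamma^y_ij Y'^i Y'^j) with the Gammas evaluated at the stage position; h = 0.150000; intermediate values shown to 6 dp
step 0: x = 0.2500, y = 1.0000, dx/dtau = -0.7500, dy/dtau = 0.7500
step 1:
  k1: at (x, y) = (0.250000, 1.000000), (dx/dtau, dy/dtau) = (-0.750000, 0.750000); Gamma_xxx = -1.741876, Gamma_xxy = -2.094708, Gamma_xyy = -1.959146, Gamma_yxx = 1.369545, Gamma_yxy = 1.749304, Gamma_yyy = 2.029712; k1 = (-0.750000, 0.750000, -0.274721, 0.055884)
  k2: at (x, y) = (0.193750, 1.056250), (dx/dtau, dy/dtau) = (-0.770604, 0.754191); Gamma_xxx = -1.671442, Gamma_xxy = -2.012534, Gamma_xyy = -1.946179, Gamma_yxx = 1.259210, Gamma_yxy = 1.642862, Gamma_yyy = 2.016989; k2 = (-0.770604, 0.754191, -0.239752, 0.014576)
  k3: at (x, y) = (0.192205, 1.056564), (dx/dtau, dy/dtau) = (-0.767981, 0.751093); Gamma_xxx = -1.668091, Gamma_xxy = -2.007744, Gamma_xyy = -1.939668, Gamma_yxx = 1.256462, Gamma_yxy = 1.639708, Gamma_yyy = 2.013763; k3 = (-0.767981, 0.751093, -0.238158, 0.014549)
  k4: at (x, y) = (0.134803, 1.112664), (dx/dtau, dy/dtau) = (-0.785724, 0.752182); Gamma_xxx = -1.577261, Gamma_xxy = -1.895074, Gamma_xyy = -1.887174, Gamma_yxx = 1.135351, Gamma_yxy = 1.513738, Gamma_yyy = 1.968443; k4 = (-0.785724, 0.752182, -0.198544, -0.025363)
  Y <- Y + (h/6)(k1 + 2k2 + 2k3 + k4): x = 0.1347, y = 1.1128, dx/dtau = -0.7857, dy/dtau = 0.7522
step 2:
  k1: at (x, y) = (0.134678, 1.112819), (dx/dtau, dy/dtau) = (-0.785727, 0.752219); Gamma_xxx = -1.577069, Gamma_xxy = -1.894846, Gamma_xyy = -1.887156, Gamma_yxx = 1.135067, Gamma_yxy = 1.513440, Gamma_yyy = 1.968364; k1 = (-0.785727, 0.752219, -0.198409, -0.025515)
  k2: at (x, y) = (0.075748, 1.169235), (dx/dtau, dy/dtau) = (-0.800608, 0.750306); Gamma_xxx = -1.468338, Gamma_xxy = -1.753683, Gamma_xyy = -1.794638, Gamma_yxx = 1.005859, Gamma_yxy = 1.370715, Gamma_yyy = 1.891931; k2 = (-0.800608, 0.750306, -0.155406, -0.063028)
  k3: at (x, y) = (0.074632, 1.169092), (dx/dtau, dy/dtau) = (-0.797383, 0.747492); Gamma_xxx = -1.465516, Gamma_xxy = -1.749617, Gamma_xyy = -1.788361, Gamma_yxx = 1.003898, Gamma_yxy = 1.368370, Gamma_yyy = 1.888865; k3 = (-0.797383, 0.747492, -0.154634, -0.062491)
  k4: at (x, y) = (0.015070, 1.224943), (dx/dtau, dy/dtau) = (-0.808922, 0.742846); Gamma_xxx = -1.344095, Gamma_xxy = -1.586029, Gamma_xyy = -1.659087, Gamma_yxx = 0.871976, Gamma_yxy = 1.215134, Gamma_yyy = 1.785711; k4 = (-0.808922, 0.742846, -0.111071, -0.095614)
  Y <- Y + (h/6)(k1 + 2k2 + 2k3 + k4): x = 0.0149, y = 1.2251, dx/dtau = -0.8090, dy/dtau = 0.7429
step 3:
  k1: at (x, y) = (0.014912, 1.225085), (dx/dtau, dy/dtau) = (-0.808966, 0.742915); Gamma_xxx = -1.343758, Gamma_xxy = -1.585568, Gamma_xyy = -1.658687, Gamma_yxx = 0.871629, Gamma_yxy = 1.214721, Gamma_yyy = 1.785404; k1 = (-0.808966, 0.742915, -0.110973, -0.095743)
  k2: at (x, y) = (-0.045761, 1.280804), (dx/dtau, dy/dtau) = (-0.817289, 0.735734); Gamma_xxx = -1.212528, Gamma_xxy = -1.402998, Gamma_xyy = -1.495385, Gamma_yxx = 0.739159, Gamma_yxy = 1.054023, Gamma_yyy = 1.659122; k2 = (-0.817289, 0.735734, -0.067886, -0.124236)
  k3: at (x, y) = (-0.046385, 1.280265), (dx/dtau, dy/dtau) = (-0.814058, 0.733597); Gamma_xxx = -1.210812, Gamma_xxy = -1.400632, Gamma_xyy = -1.491018, Gamma_yxx = 0.738202, Gamma_yxy = 1.052959, Gamma_yyy = 1.657264; k3 = (-0.814058, 0.733597, -0.068082, -0.123447)
  k4: at (x, y) = (-0.107197, 1.335125), (dx/dtau, dy/dtau) = (-0.819178, 0.724398); Gamma_xxx = -1.075693, Gamma_xxy = -1.207470, Gamma_xyy = -1.302653, Gamma_yxx = 0.609836, Gamma_yxy = 0.891301, Gamma_yyy = 1.515306; k4 = (-0.819178, 0.724398, -0.027635, -0.146577)
  Y <- Y + (h/6)(k1 + 2k2 + 2k3 + k4): x = -0.1074, y = 1.3352, dx/dtau = -0.8192, dy/dtau = 0.7245

Answer: x = -0.1074, y = 1.3352, dx/dtau = -0.8192, dy/dtau = 0.7245


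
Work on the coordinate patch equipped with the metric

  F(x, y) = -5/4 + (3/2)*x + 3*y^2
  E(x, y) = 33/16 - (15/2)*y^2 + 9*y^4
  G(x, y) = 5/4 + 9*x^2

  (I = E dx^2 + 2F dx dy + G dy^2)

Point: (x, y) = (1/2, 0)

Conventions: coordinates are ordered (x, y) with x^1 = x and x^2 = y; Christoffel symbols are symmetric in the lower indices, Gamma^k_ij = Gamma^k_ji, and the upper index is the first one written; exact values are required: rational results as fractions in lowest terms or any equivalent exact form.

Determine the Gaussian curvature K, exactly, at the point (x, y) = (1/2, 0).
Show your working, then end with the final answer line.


E = 33/16, F = -1/2, G = 7/2, EG - F^2 = 223/32 at the point
E_x = 0, E_y = 0, F_x = 3/2, F_y = 0, G_x = 9, G_y = 0
E_yy = -15, F_xy = 0, G_xx = 18
Apply the Brioschi formula K = (det M1 - det M2)/(EG - F^2)^2 over the derivative matrices of E, F, G.
M1 = [[-E_yy/2 + F_xy - G_xx/2, E_x/2, F_x - E_y/2], [F_y - G_x/2, E, F], [G_y/2, F, G]] = [[-3/2, 0, 3/2], [-9/2, 33/16, -1/2], [0, -1/2, 7/2]]; det M1 = -453/64
M2 = [[0, E_y/2, G_x/2], [E_y/2, E, F], [G_x/2, F, G]] = [[0, 0, 9/2], [0, 33/16, -1/2], [9/2, -1/2, 7/2]]; det M2 = -2673/64
det M1 - det M2 = 555/16; K = 555/16 / (223/32)^2 = 35520/49729

Answer: K = 35520/49729


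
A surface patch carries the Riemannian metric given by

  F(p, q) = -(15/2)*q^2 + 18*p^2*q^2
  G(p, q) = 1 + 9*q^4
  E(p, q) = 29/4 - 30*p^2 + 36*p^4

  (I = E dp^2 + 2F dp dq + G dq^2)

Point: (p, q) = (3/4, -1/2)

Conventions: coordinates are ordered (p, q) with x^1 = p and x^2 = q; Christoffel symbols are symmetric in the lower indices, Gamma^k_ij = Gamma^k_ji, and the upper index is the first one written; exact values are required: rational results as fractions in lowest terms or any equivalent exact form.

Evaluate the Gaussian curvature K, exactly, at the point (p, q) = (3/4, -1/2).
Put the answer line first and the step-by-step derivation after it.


Answer: K = -110592/22201

E = 113/64, F = 21/32, G = 25/16, EG - F^2 = 149/64 at the point
E_p = 63/4, E_q = 0, F_p = 27/4, F_q = -21/8, G_p = 0, G_q = -9/2
E_qq = 0, F_pq = -27, G_pp = 0
Using the Brioschi determinant formula for K from the metric derivatives:
M1 = [[-E_qq/2 + F_pq - G_pp/2, E_p/2, F_p - E_q/2], [F_q - G_p/2, E, F], [G_q/2, F, G]] = [[-27, 63/8, 27/4], [-21/8, 113/64, 21/32], [-9/4, 21/32, 25/16]]; det M1 = -27
M2 = [[0, E_q/2, G_p/2], [E_q/2, E, F], [G_p/2, F, G]] = [[0, 0, 0], [0, 113/64, 21/32], [0, 21/32, 25/16]]; det M2 = 0
det M1 - det M2 = -27; K = -27 / (149/64)^2 = -110592/22201


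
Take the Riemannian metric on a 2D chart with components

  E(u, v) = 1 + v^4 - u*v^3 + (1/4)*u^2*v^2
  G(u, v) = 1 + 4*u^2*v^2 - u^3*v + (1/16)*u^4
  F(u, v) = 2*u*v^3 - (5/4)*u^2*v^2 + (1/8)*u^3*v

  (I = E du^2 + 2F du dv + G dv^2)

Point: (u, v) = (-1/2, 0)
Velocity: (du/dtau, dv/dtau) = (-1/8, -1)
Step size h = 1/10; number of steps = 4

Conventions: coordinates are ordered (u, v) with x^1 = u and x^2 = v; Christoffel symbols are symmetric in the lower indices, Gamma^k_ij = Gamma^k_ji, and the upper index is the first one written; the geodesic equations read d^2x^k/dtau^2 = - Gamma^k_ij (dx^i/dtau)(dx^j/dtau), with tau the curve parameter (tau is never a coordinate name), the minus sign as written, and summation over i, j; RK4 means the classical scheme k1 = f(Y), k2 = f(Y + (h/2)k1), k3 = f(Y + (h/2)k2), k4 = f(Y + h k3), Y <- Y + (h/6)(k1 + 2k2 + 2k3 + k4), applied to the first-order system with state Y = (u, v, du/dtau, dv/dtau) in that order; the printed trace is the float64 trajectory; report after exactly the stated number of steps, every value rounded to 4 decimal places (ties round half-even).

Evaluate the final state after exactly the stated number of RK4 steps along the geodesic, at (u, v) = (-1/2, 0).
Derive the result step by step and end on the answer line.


f(Y) = (du/dtau, dv/dtau, -Gamma^u_ij Y'^i Y'^j, -Gamma^v_ij Y'^i Y'^j) with the Gammas evaluated at the stage position; h = 0.100000; intermediate values shown to 6 dp
step 0: u = -0.5000, v = 0.0000, du/dtau = -0.1250, dv/dtau = -1.0000
step 1:
  k1: at (u, v) = (-0.500000, 0.000000), (du/dtau, dv/dtau) = (-0.125000, -1.000000); Gamma_uuu = 0.000000, Gamma_uuv = 0.000000, Gamma_uvv = 0.000000, Gamma_vuu = 0.000000, Gamma_vuv = -0.015564, Gamma_vvv = 0.062257; k1 = (-0.125000, -1.000000, 0.000000, -0.058366)
  k2: at (u, v) = (-0.506250, -0.050000), (du/dtau, dv/dtau) = (-0.125000, -1.002918); Gamma_uuu = -0.000254, Gamma_uuv = -0.001555, Gamma_uvv = 0.010280, Gamma_vuu = -0.000336, Gamma_vuv = -0.002059, Gamma_vvv = 0.013611; k2 = (-0.125000, -1.002918, -0.009947, -0.013170)
  k3: at (u, v) = (-0.506250, -0.050146), (du/dtau, dv/dtau) = (-0.125497, -1.000658); Gamma_uuu = -0.000255, Gamma_uuv = -0.001555, Gamma_uvv = 0.010303, Gamma_vuu = -0.000333, Gamma_vuv = -0.002032, Gamma_vvv = 0.013462; k3 = (-0.125497, -1.000658, -0.009922, -0.012964)
  k4: at (u, v) = (-0.512550, -0.100066), (du/dtau, dv/dtau) = (-0.125992, -1.001296); Gamma_uuu = -0.000781, Gamma_uuv = -0.000876, Gamma_uvv = 0.015998, Gamma_vuu = 0.001843, Gamma_vuv = 0.002068, Gamma_vvv = -0.037766; k4 = (-0.125992, -1.001296, -0.015806, 0.037313)
  Y <- Y + (h/6)(k1 + 2k2 + 2k3 + k4): u = -0.5125, v = -0.1001, du/dtau = -0.1259, dv/dtau = -1.0012
step 2:
  k1: at (u, v) = (-0.512533, -0.100141), (du/dtau, dv/dtau) = (-0.125926, -1.001222); Gamma_uuu = -0.000782, Gamma_uuv = -0.000874, Gamma_uvv = 0.016001, Gamma_vuu = 0.001849, Gamma_vuv = 0.002067, Gamma_vvv = -0.037844; k1 = (-0.125926, -1.001222, -0.015807, 0.037386)
  k2: at (u, v) = (-0.518829, -0.150202), (du/dtau, dv/dtau) = (-0.126716, -0.999353); Gamma_uuu = -0.001222, Gamma_uuv = 0.000667, Gamma_uvv = 0.016885, Gamma_vuu = 0.006598, Gamma_vuv = -0.003601, Gamma_vvv = -0.091158; k2 = (-0.126716, -0.999353, -0.017012, 0.091846)
  k3: at (u, v) = (-0.518869, -0.150108), (du/dtau, dv/dtau) = (-0.126776, -0.996630); Gamma_uuu = -0.001222, Gamma_uuv = 0.000664, Gamma_uvv = 0.016893, Gamma_vuu = 0.006587, Gamma_vuv = -0.003579, Gamma_vvv = -0.091068; k3 = (-0.126776, -0.996630, -0.016928, 0.091254)
  k4: at (u, v) = (-0.525211, -0.199804), (du/dtau, dv/dtau) = (-0.127618, -0.992097); Gamma_uuu = -0.001229, Gamma_uuv = 0.001685, Gamma_uvv = 0.012922, Gamma_vuu = 0.013802, Gamma_vuv = -0.018927, Gamma_vvv = -0.145117; k4 = (-0.127618, -0.992097, -0.013125, 0.147400)
  Y <- Y + (h/6)(k1 + 2k2 + 2k3 + k4): u = -0.5252, v = -0.1999, du/dtau = -0.1275, dv/dtau = -0.9920
step 3:
  k1: at (u, v) = (-0.525209, -0.199896), (du/dtau, dv/dtau) = (-0.127539, -0.992039); Gamma_uuu = -0.001228, Gamma_uuv = 0.001686, Gamma_uvv = 0.012908, Gamma_vuu = 0.013817, Gamma_vuv = -0.018965, Gamma_vvv = -0.145212; k1 = (-0.127539, -0.992039, -0.013110, 0.147483)
  k2: at (u, v) = (-0.531586, -0.249497), (du/dtau, dv/dtau) = (-0.128195, -0.984665); Gamma_uuu = -0.000489, Gamma_uuv = 0.000914, Gamma_uvv = 0.004165, Gamma_vuu = 0.023391, Gamma_vuv = -0.043727, Gamma_vvv = -0.199353; k2 = (-0.128195, -0.984665, -0.004260, 0.203941)
  k3: at (u, v) = (-0.531618, -0.249129), (du/dtau, dv/dtau) = (-0.127752, -0.981842); Gamma_uuu = -0.000499, Gamma_uuv = 0.000931, Gamma_uvv = 0.004258, Gamma_vuu = 0.023314, Gamma_vuv = -0.043506, Gamma_vvv = -0.199000; k3 = (-0.127752, -0.981842, -0.004330, 0.202372)
  k4: at (u, v) = (-0.537984, -0.298080), (du/dtau, dv/dtau) = (-0.127972, -0.971802); Gamma_uuu = 0.001217, Gamma_uuv = -0.002672, Gamma_uvv = -0.008787, Gamma_vuu = 0.034863, Gamma_vuv = -0.076531, Gamma_vvv = -0.251691; k4 = (-0.127972, -0.971802, 0.008943, 0.256161)
  Y <- Y + (h/6)(k1 + 2k2 + 2k3 + k4): u = -0.5380, v = -0.2982, du/dtau = -0.1279, dv/dtau = -0.9718
step 4:
  k1: at (u, v) = (-0.537999, -0.298176), (du/dtau, dv/dtau) = (-0.127895, -0.971768); Gamma_uuu = 0.001222, Gamma_uuv = -0.002682, Gamma_uvv = -0.008816, Gamma_vuu = 0.034888, Gamma_vuv = -0.076604, Gamma_vvv = -0.251795; k1 = (-0.127895, -0.971768, 0.008972, 0.256249)
  k2: at (u, v) = (-0.544393, -0.346765), (du/dtau, dv/dtau) = (-0.127446, -0.958955); Gamma_uuu = 0.004103, Gamma_uuv = -0.009970, Gamma_uvv = -0.025764, Gamma_vuu = 0.048149, Gamma_vuv = -0.117005, Gamma_vvv = -0.302359; k2 = (-0.127446, -0.958955, 0.026062, 0.305866)
  k3: at (u, v) = (-0.544371, -0.346124), (du/dtau, dv/dtau) = (-0.126592, -0.956474); Gamma_uuu = 0.004055, Gamma_uuv = -0.009842, Gamma_uvv = -0.025508, Gamma_vuu = 0.047967, Gamma_vuv = -0.116428, Gamma_vvv = -0.301765; k3 = (-0.126592, -0.956474, 0.025654, 0.303493)
  k4: at (u, v) = (-0.550658, -0.393824), (du/dtau, dv/dtau) = (-0.125330, -0.941418); Gamma_uuu = 0.008130, Gamma_uuv = -0.021152, Gamma_uvv = -0.045470, Gamma_vuu = 0.062355, Gamma_vuv = -0.162232, Gamma_vvv = -0.348745; k4 = (-0.125330, -0.941418, 0.045162, 0.346386)
  Y <- Y + (h/6)(k1 + 2k2 + 2k3 + k4): u = -0.5507, v = -0.3939, du/dtau = -0.1253, dv/dtau = -0.9414

Answer: u = -0.5507, v = -0.3939, du/dtau = -0.1253, dv/dtau = -0.9414


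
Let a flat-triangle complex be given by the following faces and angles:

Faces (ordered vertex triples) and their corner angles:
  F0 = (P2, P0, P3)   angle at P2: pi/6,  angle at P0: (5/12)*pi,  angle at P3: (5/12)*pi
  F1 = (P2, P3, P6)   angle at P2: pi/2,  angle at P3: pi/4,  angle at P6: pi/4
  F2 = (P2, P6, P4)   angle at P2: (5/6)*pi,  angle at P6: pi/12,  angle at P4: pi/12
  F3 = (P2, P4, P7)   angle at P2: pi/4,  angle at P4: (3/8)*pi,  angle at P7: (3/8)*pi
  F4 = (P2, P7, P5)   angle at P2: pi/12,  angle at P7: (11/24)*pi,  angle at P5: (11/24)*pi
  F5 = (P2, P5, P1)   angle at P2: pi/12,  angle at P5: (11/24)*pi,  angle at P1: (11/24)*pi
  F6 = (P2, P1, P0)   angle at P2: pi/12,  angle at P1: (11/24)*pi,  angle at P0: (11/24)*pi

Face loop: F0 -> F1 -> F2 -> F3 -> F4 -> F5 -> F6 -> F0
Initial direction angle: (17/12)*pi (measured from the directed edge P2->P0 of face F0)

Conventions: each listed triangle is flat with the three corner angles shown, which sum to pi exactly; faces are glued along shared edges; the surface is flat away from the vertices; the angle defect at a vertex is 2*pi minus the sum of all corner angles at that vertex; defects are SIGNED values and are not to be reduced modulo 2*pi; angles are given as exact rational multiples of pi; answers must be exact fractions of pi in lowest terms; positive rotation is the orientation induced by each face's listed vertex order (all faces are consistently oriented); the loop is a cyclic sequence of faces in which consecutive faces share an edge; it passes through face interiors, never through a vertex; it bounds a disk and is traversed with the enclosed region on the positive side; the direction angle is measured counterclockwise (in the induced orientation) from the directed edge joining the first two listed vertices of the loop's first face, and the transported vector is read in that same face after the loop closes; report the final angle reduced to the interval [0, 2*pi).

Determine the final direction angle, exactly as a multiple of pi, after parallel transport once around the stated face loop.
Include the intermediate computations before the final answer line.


enclosed vertex P2: corner angles sum to 2*pi, defect = 2*pi - 2*pi = 0
by Gauss-Bonnet the loop rotates the vector by the enclosed defect sum (positive orientation, mod 2*pi)
final angle = (17/12)*pi + 0 = (17/12)*pi (mod 2*pi)

Answer: final direction angle = (17/12)*pi


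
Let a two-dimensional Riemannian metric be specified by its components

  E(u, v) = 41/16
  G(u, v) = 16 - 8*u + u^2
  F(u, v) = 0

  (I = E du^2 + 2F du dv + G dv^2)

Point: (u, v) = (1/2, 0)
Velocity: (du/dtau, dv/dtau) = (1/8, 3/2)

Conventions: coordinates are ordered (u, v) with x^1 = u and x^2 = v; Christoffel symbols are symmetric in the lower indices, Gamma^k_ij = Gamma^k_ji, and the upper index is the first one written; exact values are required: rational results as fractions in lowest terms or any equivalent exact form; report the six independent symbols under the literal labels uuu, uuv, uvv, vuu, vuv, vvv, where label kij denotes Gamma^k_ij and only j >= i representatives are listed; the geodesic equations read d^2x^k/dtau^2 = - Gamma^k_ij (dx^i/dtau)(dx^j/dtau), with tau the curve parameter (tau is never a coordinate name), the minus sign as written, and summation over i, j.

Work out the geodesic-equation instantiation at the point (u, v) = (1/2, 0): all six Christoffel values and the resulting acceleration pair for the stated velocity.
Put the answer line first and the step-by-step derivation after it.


Answer: Gamma_uuu = 0, Gamma_uuv = 0, Gamma_uvv = 56/41, Gamma_vuu = 0, Gamma_vuv = -2/7, Gamma_vvv = 0; accelerations (d^2u/dtau^2, d^2v/dtau^2) = (-126/41, 3/28)

E = 41/16, F = 0, G = 49/4 at the point
E_u = 0, E_v = 0, F_u = 0, F_v = 0, G_u = -7, G_v = 0
EG - F^2 = 2009/64;  g^inv = (64/2009) * [[49/4, 0], [0, 41/16]]
first-kind symbols [ij,l] = (1/2)(d_i g_jl + d_j g_il - d_l g_ij): [uu,u] = E_u/2 = 0, [uu,v] = F_u - E_v/2 = 0, [uv,u] = E_v/2 = 0, [uv,v] = G_u/2 = -7/2, [vv,u] = F_v - G_u/2 = 7/2, [vv,v] = G_v/2 = 0
Gamma^u_ij = (G*[ij,u] - F*[ij,v])/(EG - F^2), Gamma^v_ij = (E*[ij,v] - F*[ij,u])/(EG - F^2)
Gamma_uuu = 0, Gamma_uuv = 0, Gamma_uvv = 56/41, Gamma_vuu = 0, Gamma_vuv = -2/7, Gamma_vvv = 0
d^2u/dtau^2 = -(Gamma_uuu*(1/8)^2 + 2*Gamma_uuv*(1/8)*(3/2) + Gamma_uvv*(3/2)^2) = -126/41
d^2v/dtau^2 = -(Gamma_vuu*(1/8)^2 + 2*Gamma_vuv*(1/8)*(3/2) + Gamma_vvv*(3/2)^2) = 3/28


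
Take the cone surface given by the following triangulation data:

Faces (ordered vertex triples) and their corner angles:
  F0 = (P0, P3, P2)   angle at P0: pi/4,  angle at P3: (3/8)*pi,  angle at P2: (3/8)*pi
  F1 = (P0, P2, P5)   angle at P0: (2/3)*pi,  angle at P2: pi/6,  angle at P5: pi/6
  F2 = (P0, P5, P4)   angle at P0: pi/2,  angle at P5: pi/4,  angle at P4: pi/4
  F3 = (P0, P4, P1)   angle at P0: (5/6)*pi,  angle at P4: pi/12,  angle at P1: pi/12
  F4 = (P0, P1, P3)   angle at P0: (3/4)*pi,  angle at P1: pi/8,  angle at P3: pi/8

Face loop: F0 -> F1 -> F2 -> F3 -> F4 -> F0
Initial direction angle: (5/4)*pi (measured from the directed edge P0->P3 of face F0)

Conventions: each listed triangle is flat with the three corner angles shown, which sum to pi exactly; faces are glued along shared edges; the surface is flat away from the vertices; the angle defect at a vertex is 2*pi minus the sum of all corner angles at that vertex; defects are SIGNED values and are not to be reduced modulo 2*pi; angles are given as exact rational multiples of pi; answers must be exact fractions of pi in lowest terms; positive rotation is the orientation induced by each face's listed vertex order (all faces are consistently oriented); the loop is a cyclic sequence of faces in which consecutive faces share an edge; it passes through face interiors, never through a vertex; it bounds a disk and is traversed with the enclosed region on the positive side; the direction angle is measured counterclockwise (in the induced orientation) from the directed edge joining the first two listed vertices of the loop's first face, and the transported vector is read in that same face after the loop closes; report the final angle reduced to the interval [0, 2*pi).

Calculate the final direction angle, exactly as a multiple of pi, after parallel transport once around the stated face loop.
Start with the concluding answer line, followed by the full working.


Answer: final direction angle = pi/4

enclosed vertex P0: corner angles sum to 3*pi, defect = 2*pi - 3*pi = -pi
holonomy = initial angle + sum of enclosed defects (mod 2*pi), positive in the induced orientation
final angle = (5/4)*pi - pi = pi/4 (mod 2*pi)


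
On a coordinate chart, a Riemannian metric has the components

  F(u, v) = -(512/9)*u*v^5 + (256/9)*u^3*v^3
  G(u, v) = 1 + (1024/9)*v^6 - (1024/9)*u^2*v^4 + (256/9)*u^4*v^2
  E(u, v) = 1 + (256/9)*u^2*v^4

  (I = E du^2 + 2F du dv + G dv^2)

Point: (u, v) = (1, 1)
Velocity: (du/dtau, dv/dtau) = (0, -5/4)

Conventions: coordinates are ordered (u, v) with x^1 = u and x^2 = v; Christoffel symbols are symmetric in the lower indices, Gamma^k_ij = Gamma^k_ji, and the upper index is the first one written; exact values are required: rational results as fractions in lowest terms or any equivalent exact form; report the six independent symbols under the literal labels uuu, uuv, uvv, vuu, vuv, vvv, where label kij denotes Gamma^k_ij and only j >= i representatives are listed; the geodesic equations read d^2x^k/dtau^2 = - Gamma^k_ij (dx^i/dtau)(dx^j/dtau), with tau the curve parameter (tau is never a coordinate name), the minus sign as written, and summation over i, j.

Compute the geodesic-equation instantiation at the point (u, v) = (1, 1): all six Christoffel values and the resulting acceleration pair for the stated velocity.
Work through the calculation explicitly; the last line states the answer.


E = 265/9, F = -256/9, G = 265/9 at the point
E_u = 512/9, E_v = 1024/9, F_u = 256/9, F_v = -1792/9, G_u = -1024/9, G_v = 2560/9
EG - F^2 = 521/9;  g^inv = (9/521) * [[265/9, 256/9], [256/9, 265/9]]
first-kind symbols [ij,l] = (1/2)(d_i g_jl + d_j g_il - d_l g_ij): [uu,u] = E_u/2 = 256/9, [uu,v] = F_u - E_v/2 = -256/9, [uv,u] = E_v/2 = 512/9, [uv,v] = G_u/2 = -512/9, [vv,u] = F_v - G_u/2 = -1280/9, [vv,v] = G_v/2 = 1280/9
Gamma^u_ij = (G*[ij,u] - F*[ij,v])/(EG - F^2), Gamma^v_ij = (E*[ij,v] - F*[ij,u])/(EG - F^2)
Gamma_uuu = 256/521, Gamma_uuv = 512/521, Gamma_uvv = -1280/521, Gamma_vuu = -256/521, Gamma_vuv = -512/521, Gamma_vvv = 1280/521
d^2u/dtau^2 = -(Gamma_uuu*(0)^2 + 2*Gamma_uuv*(0)*(-5/4) + Gamma_uvv*(-5/4)^2) = 2000/521
d^2v/dtau^2 = -(Gamma_vuu*(0)^2 + 2*Gamma_vuv*(0)*(-5/4) + Gamma_vvv*(-5/4)^2) = -2000/521

Answer: Gamma_uuu = 256/521, Gamma_uuv = 512/521, Gamma_uvv = -1280/521, Gamma_vuu = -256/521, Gamma_vuv = -512/521, Gamma_vvv = 1280/521; accelerations (d^2u/dtau^2, d^2v/dtau^2) = (2000/521, -2000/521)


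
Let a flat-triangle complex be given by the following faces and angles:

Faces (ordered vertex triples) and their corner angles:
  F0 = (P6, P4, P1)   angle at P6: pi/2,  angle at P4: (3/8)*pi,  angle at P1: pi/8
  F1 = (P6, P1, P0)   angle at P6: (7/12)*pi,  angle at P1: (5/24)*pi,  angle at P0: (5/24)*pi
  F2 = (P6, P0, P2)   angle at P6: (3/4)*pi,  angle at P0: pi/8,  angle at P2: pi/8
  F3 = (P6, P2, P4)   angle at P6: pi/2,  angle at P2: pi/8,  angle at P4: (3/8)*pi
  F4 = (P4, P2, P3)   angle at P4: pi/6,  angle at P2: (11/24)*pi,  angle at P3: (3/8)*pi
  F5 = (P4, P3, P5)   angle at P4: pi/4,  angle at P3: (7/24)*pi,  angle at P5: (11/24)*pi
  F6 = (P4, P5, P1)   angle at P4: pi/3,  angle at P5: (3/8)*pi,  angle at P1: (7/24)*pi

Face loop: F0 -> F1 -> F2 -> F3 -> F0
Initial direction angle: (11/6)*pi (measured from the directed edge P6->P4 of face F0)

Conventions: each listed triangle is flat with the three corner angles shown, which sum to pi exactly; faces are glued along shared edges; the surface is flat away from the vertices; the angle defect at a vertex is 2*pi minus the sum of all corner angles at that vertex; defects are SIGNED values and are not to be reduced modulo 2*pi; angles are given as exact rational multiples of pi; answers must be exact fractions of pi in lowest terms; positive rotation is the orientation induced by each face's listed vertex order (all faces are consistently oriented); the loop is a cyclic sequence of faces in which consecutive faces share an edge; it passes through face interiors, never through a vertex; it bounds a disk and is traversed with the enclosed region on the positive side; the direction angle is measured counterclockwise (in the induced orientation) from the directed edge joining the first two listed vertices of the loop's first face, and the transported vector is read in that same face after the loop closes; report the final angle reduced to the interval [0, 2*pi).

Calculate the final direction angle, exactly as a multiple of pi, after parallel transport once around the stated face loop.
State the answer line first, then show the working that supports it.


Answer: final direction angle = (3/2)*pi

enclosed vertex P6: corner angles sum to (7/3)*pi, defect = 2*pi - (7/3)*pi = -pi/3
the rotation equals the total enclosed defect, so the final angle is initial + defects (mod 2*pi)
final angle = (11/6)*pi - pi/3 = (3/2)*pi (mod 2*pi)


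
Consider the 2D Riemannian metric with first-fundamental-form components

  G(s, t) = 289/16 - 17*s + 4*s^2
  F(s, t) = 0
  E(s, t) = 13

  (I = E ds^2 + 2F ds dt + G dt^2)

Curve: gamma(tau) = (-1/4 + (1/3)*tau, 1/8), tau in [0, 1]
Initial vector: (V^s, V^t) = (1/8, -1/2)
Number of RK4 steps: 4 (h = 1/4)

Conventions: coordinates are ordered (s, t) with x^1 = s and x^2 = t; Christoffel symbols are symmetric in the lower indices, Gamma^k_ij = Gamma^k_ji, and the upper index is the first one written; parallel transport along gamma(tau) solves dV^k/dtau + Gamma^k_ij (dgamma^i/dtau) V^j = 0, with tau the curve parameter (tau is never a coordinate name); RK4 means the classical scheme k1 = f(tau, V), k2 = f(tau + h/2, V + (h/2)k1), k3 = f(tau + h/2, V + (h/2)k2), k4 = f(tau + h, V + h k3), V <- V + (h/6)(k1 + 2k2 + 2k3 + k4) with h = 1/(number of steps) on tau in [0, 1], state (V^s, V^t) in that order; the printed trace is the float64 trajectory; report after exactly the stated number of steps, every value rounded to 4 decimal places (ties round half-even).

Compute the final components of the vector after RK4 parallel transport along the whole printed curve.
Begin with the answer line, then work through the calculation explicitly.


Answer: V^s = 0.1250, V^t = -0.5816

gamma'(tau) = (1/3, 0); f(tau, V)^k = -Gamma^k_ij(gamma(tau)) gamma'^i(tau) V^j; h = 1/4; intermediate values shown to 6 dp
curve data and Christoffel symbols at the stage parameters:
  tau = 0.000000: gamma = (-0.250000, 0.125000), gamma' = (0.333333, 0.000000); Gamma_sss = 0.000000, Gamma_sst = 0.000000, Gamma_stt = 0.730769, Gamma_tss = 0.000000, Gamma_tst = -0.421053, Gamma_ttt = 0.000000
  tau = 0.125000: gamma = (-0.208333, 0.125000), gamma' = (0.333333, 0.000000); Gamma_sss = 0.000000, Gamma_sst = 0.000000, Gamma_stt = 0.717949, Gamma_tss = 0.000000, Gamma_tst = -0.428571, Gamma_ttt = 0.000000
  tau = 0.250000: gamma = (-0.166667, 0.125000), gamma' = (0.333333, 0.000000); Gamma_sss = 0.000000, Gamma_sst = 0.000000, Gamma_stt = 0.705128, Gamma_tss = 0.000000, Gamma_tst = -0.436364, Gamma_ttt = 0.000000
  tau = 0.375000: gamma = (-0.125000, 0.125000), gamma' = (0.333333, 0.000000); Gamma_sss = 0.000000, Gamma_sst = 0.000000, Gamma_stt = 0.692308, Gamma_tss = 0.000000, Gamma_tst = -0.444444, Gamma_ttt = 0.000000
  tau = 0.500000: gamma = (-0.083333, 0.125000), gamma' = (0.333333, 0.000000); Gamma_sss = 0.000000, Gamma_sst = 0.000000, Gamma_stt = 0.679487, Gamma_tss = 0.000000, Gamma_tst = -0.452830, Gamma_ttt = 0.000000
  tau = 0.625000: gamma = (-0.041667, 0.125000), gamma' = (0.333333, 0.000000); Gamma_sss = 0.000000, Gamma_sst = 0.000000, Gamma_stt = 0.666667, Gamma_tss = 0.000000, Gamma_tst = -0.461538, Gamma_ttt = 0.000000
  tau = 0.750000: gamma = (0.000000, 0.125000), gamma' = (0.333333, 0.000000); Gamma_sss = 0.000000, Gamma_sst = 0.000000, Gamma_stt = 0.653846, Gamma_tss = 0.000000, Gamma_tst = -0.470588, Gamma_ttt = 0.000000
  tau = 0.875000: gamma = (0.041667, 0.125000), gamma' = (0.333333, 0.000000); Gamma_sss = 0.000000, Gamma_sst = 0.000000, Gamma_stt = 0.641026, Gamma_tss = 0.000000, Gamma_tst = -0.480000, Gamma_ttt = 0.000000
  tau = 1.000000: gamma = (0.083333, 0.125000), gamma' = (0.333333, 0.000000); Gamma_sss = 0.000000, Gamma_sst = 0.000000, Gamma_stt = 0.628205, Gamma_tss = 0.000000, Gamma_tst = -0.489796, Gamma_ttt = 0.000000
step 0: V^s = 0.1250, V^t = -0.5000
step 1: k1 = (0.000000, -0.070175), k2 = (0.000000, -0.072682), k3 = (0.000000, -0.072726), k4 = (0.000000, -0.075372); V <- V + (h/6)(k1 + 2k2 + 2k3 + k4): V^s = 0.1250, V^t = -0.5182
step 2: k1 = (0.000000, -0.075372), k2 = (0.000000, -0.078163), k3 = (0.000000, -0.078215), k4 = (0.000000, -0.081168); V <- V + (h/6)(k1 + 2k2 + 2k3 + k4): V^s = 0.1250, V^t = -0.5377
step 3: k1 = (0.000000, -0.081168), k2 = (0.000000, -0.084290), k3 = (0.000000, -0.084350), k4 = (0.000000, -0.087659); V <- V + (h/6)(k1 + 2k2 + 2k3 + k4): V^s = 0.1250, V^t = -0.5588
step 4: k1 = (0.000000, -0.087659), k2 = (0.000000, -0.091165), k3 = (0.000000, -0.091235), k4 = (0.000000, -0.094960); V <- V + (h/6)(k1 + 2k2 + 2k3 + k4): V^s = 0.1250, V^t = -0.5816
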